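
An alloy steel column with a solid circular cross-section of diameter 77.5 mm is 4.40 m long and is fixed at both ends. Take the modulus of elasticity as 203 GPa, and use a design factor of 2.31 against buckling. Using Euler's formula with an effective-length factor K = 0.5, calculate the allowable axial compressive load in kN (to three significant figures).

I = πd⁴/64 = π×77.5⁴/64 = 1.771×10^6 mm⁴.
Effective length L_e = KL = 0.5×4.40 m = 2200 mm.
Euler critical load P_cr = π²EI/L_e² = π²×203000×1.771×10^6/2200² = 733000 N.
P_allow = P_cr/n = 733000/2.31 = 317300 N.

P_allow = 317 kN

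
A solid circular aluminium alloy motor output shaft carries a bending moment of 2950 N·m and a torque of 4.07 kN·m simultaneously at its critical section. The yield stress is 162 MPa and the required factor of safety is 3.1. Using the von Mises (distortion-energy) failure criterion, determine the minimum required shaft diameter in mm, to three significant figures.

d = 96.4 mm

σ_allow = σ_y/n = 162/3.1 = 52.26 MPa.
For a solid shaft σ_b = 32M/(πd³) and τ = 16T/(πd³), so the von Mises stress is σ' = (16/πd³)·√(4M²+3T²).
√(4M²+3T²) = √(4×(2.950×10^6)² + 3×(4.070×10^6)²) = 9.193×10^6 N·mm.
d³ = 16×9.193×10^6/(π×52.26) = 895900 mm³.
d = 96.40 mm.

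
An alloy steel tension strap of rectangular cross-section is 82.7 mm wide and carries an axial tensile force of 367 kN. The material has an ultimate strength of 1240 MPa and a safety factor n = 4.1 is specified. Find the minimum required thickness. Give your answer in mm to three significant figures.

t = 14.7 mm

σ_allow = 1240/4.1 = 302.4 MPa.
Required area A = F/σ_allow = 367000/302.4 = 1213 mm².
t = A/w = 1213/82.7 = 14.67 mm.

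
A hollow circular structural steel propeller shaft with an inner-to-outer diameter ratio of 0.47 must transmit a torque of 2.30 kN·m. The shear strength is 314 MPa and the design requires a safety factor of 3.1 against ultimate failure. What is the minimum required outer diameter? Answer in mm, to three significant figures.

τ_allow = 314/3.1 = 101.3 MPa.
For a hollow shaft τ = 16T/[πd_o³(1−k⁴)] with k = 0.47, so 1−k⁴ = 0.9512.
d_o³ = 16T/[π τ_allow (1−k⁴)] = 16×2300000/(π×101.3×0.9512) = 121600 mm³.
d_o = 49.54 mm.

d_o = 49.5 mm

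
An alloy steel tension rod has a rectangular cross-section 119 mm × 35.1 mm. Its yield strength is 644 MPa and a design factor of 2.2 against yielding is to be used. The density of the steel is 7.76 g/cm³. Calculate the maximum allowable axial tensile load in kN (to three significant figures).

σ_allow = 644/2.2 = 292.7 MPa.
A = 119×35.1 = 4177 mm².
F_allow = σ_allow × A = 292.7×4177 = 1.223×10^6 N.

F_allow = 1220 kN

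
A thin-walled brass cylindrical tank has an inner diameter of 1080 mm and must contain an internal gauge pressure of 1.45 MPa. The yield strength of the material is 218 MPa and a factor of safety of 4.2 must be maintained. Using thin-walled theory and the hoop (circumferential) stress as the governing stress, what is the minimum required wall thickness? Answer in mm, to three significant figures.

t = 15.1 mm

σ_allow = 218/4.2 = 51.90 MPa.
Hoop stress σ_h = pD/(2t), so t = pD/(2σ_allow) = 1.45×1080/(2×51.90) = 15.09 mm.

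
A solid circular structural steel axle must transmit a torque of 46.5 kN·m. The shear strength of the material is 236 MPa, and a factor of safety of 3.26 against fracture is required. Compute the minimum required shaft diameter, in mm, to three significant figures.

d = 148 mm

Allowable shear stress τ_allow = 236/3.26 = 72.39 MPa.
For a solid shaft τ = 16T/(πd³), so d³ = 16T/(π τ_allow) = 16×4.6500×10^7/(π×72.39) = 3.271×10^6 mm³.
d = (3.271×10^6)^(1/3) = 148.4 mm.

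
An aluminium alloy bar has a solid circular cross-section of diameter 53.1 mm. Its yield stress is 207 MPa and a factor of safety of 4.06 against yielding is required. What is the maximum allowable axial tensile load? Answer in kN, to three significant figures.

σ_allow = 207/4.06 = 50.99 MPa.
A = πd²/4 = π×53.1²/4 = 2215 mm².
F_allow = σ_allow × A = 50.99×2215 = 112900 N.

F_allow = 113 kN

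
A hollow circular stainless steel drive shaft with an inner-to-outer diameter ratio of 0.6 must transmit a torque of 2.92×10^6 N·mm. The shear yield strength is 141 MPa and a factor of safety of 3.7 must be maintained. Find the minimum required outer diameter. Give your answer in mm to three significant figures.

τ_allow = 141/3.7 = 38.11 MPa.
For a hollow shaft τ = 16T/[πd_o³(1−k⁴)] with k = 0.6, so 1−k⁴ = 0.8704.
d_o³ = 16T/[π τ_allow (1−k⁴)] = 16×2920000/(π×38.11×0.8704) = 448300 mm³.
d_o = 76.54 mm.

d_o = 76.5 mm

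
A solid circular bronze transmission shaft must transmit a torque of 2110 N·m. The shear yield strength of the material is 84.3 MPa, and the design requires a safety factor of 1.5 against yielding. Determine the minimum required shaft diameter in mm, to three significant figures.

Allowable shear stress τ_allow = 84.3/1.5 = 56.20 MPa.
For a solid shaft τ = 16T/(πd³), so d³ = 16T/(π τ_allow) = 16×2110000/(π×56.20) = 191200 mm³.
d = (191200)^(1/3) = 57.61 mm.

d = 57.6 mm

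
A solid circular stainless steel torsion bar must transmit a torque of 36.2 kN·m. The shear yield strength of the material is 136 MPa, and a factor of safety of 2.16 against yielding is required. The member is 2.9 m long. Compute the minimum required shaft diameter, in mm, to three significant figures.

d = 143 mm

Allowable shear stress τ_allow = 136/2.16 = 62.96 MPa.
For a solid shaft τ = 16T/(πd³), so d³ = 16T/(π τ_allow) = 16×3.6200×10^7/(π×62.96) = 2.928×10^6 mm³.
d = (2.928×10^6)^(1/3) = 143.1 mm.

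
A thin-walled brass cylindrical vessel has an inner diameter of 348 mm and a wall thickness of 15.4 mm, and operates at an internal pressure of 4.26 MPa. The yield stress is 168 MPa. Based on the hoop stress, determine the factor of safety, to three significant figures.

n = 3.49

σ_h = pD/(2t) = 4.26×348/(2×15.4) = 48.13 MPa.
n = 168/48.13 = 3.490.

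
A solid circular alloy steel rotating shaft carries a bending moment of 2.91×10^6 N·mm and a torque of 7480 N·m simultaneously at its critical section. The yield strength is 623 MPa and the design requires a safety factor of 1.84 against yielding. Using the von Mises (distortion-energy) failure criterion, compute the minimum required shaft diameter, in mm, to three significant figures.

σ_allow = σ_y/n = 623/1.84 = 338.6 MPa.
For a solid shaft σ_b = 32M/(πd³) and τ = 16T/(πd³), so the von Mises stress is σ' = (16/πd³)·√(4M²+3T²).
√(4M²+3T²) = √(4×(2.910×10^6)² + 3×(7.480×10^6)²) = 1.420×10^7 N·mm.
d³ = 16×1.420×10^7/(π×338.6) = 213600 mm³.
d = 59.78 mm.

d = 59.8 mm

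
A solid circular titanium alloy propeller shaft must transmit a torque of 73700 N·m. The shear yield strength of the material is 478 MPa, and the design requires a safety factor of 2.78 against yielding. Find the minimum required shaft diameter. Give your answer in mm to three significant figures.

d = 130 mm

Allowable shear stress τ_allow = 478/2.78 = 171.9 MPa.
For a solid shaft τ = 16T/(πd³), so d³ = 16T/(π τ_allow) = 16×7.3700×10^7/(π×171.9) = 2.183×10^6 mm³.
d = (2.183×10^6)^(1/3) = 129.7 mm.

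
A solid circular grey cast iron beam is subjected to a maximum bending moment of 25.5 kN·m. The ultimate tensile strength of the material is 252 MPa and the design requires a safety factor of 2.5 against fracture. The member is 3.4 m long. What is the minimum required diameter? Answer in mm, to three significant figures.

σ_allow = 252/2.5 = 100.8 MPa.
For a solid circular section σ = 32M/(πd³), so d³ = 32M/(π σ_allow) = 32×2.5500×10^7/(π×100.8) = 2.577×10^6 mm³.
d = 137.1 mm.

d = 137 mm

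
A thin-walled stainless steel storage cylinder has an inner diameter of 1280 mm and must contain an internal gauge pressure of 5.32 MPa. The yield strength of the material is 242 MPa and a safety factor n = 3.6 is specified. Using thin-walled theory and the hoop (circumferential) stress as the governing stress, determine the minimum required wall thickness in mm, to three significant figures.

t = 50.6 mm

σ_allow = 242/3.6 = 67.22 MPa.
Hoop stress σ_h = pD/(2t), so t = pD/(2σ_allow) = 5.32×1280/(2×67.22) = 50.65 mm.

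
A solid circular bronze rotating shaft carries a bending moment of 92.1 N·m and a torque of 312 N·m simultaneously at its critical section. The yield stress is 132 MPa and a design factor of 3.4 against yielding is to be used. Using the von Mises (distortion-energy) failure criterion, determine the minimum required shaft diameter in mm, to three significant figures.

d = 42.2 mm

σ_allow = σ_y/n = 132/3.4 = 38.82 MPa.
For a solid shaft σ_b = 32M/(πd³) and τ = 16T/(πd³), so the von Mises stress is σ' = (16/πd³)·√(4M²+3T²).
√(4M²+3T²) = √(4×(92100)² + 3×(312000)²) = 570900 N·mm.
d³ = 16×570900/(π×38.82) = 74900 mm³.
d = 42.15 mm.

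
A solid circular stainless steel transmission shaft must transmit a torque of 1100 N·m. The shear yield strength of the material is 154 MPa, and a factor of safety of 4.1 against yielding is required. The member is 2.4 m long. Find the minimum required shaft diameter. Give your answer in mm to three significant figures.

d = 53.0 mm

Allowable shear stress τ_allow = 154/4.1 = 37.56 MPa.
For a solid shaft τ = 16T/(πd³), so d³ = 16T/(π τ_allow) = 16×1100000/(π×37.56) = 149200 mm³.
d = (149200)^(1/3) = 53.03 mm.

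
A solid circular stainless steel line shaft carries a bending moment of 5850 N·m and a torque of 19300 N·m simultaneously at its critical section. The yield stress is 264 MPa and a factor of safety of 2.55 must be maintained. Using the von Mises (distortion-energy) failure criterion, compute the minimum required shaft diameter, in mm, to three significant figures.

σ_allow = σ_y/n = 264/2.55 = 103.5 MPa.
For a solid shaft σ_b = 32M/(πd³) and τ = 16T/(πd³), so the von Mises stress is σ' = (16/πd³)·√(4M²+3T²).
√(4M²+3T²) = √(4×(5.850×10^6)² + 3×(1.930×10^7)²) = 3.542×10^7 N·mm.
d³ = 16×3.542×10^7/(π×103.5) = 1.742×10^6 mm³.
d = 120.3 mm.

d = 120 mm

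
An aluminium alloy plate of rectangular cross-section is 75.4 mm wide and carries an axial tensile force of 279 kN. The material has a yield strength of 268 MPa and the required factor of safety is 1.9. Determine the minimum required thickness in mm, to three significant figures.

σ_allow = 268/1.9 = 141.1 MPa.
Required area A = F/σ_allow = 279000/141.1 = 1978 mm².
t = A/w = 1978/75.4 = 26.23 mm.

t = 26.2 mm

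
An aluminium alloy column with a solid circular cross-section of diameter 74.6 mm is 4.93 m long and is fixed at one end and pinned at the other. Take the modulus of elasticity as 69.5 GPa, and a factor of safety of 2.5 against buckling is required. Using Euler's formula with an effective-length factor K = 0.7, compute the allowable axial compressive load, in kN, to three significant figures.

I = πd⁴/64 = π×74.6⁴/64 = 1.520×10^6 mm⁴.
Effective length L_e = KL = 0.7×4.93 m = 3451 mm.
Euler critical load P_cr = π²EI/L_e² = π²×69500×1.520×10^6/3451² = 87560 N.
P_allow = P_cr/n = 87560/2.5 = 35030 N.

P_allow = 35.0 kN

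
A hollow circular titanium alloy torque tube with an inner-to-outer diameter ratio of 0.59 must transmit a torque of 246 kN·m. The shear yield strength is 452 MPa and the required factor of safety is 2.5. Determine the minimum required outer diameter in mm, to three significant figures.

τ_allow = 452/2.5 = 180.8 MPa.
For a hollow shaft τ = 16T/[πd_o³(1−k⁴)] with k = 0.59, so 1−k⁴ = 0.8788.
d_o³ = 16T/[π τ_allow (1−k⁴)] = 16×2.4600×10^8/(π×180.8×0.8788) = 7.885×10^6 mm³.
d_o = 199.0 mm.

d_o = 199 mm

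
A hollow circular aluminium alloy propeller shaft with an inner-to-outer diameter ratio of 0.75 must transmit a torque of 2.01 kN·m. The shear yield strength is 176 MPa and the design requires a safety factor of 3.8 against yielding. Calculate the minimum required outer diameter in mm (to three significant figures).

d_o = 68.6 mm

τ_allow = 176/3.8 = 46.32 MPa.
For a hollow shaft τ = 16T/[πd_o³(1−k⁴)] with k = 0.75, so 1−k⁴ = 0.6836.
d_o³ = 16T/[π τ_allow (1−k⁴)] = 16×2010000/(π×46.32×0.6836) = 323300 mm³.
d_o = 68.64 mm.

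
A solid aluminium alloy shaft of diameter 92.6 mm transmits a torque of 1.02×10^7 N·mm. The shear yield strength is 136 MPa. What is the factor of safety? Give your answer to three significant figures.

n = 2.08

τ = 16T/(πd³) = 16×1.0200×10^7/(π×92.6³) = 65.42 MPa.
n = τ_limit/τ = 136/65.42 = 2.079.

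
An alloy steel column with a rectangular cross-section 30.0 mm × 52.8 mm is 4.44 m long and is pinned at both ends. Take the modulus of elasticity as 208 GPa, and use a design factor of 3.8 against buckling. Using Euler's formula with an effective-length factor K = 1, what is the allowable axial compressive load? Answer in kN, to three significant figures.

P_allow = 3.26 kN

Buckling occurs about the weak axis: I_min = h·b³/12 = 52.8×30.0³/12 = 118800 mm⁴ (b = 30.0 mm is the smaller dimension).
Effective length L_e = KL = 1×4.44 m = 4440 mm.
Euler critical load P_cr = π²EI/L_e² = π²×208000×118800/4440² = 12370 N.
P_allow = P_cr/n = 12370/3.8 = 3256 N.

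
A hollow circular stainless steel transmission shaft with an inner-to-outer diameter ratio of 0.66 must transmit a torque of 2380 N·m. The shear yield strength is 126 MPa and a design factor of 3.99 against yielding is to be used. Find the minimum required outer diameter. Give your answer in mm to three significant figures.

τ_allow = 126/3.99 = 31.58 MPa.
For a hollow shaft τ = 16T/[πd_o³(1−k⁴)] with k = 0.66, so 1−k⁴ = 0.8103.
d_o³ = 16T/[π τ_allow (1−k⁴)] = 16×2380000/(π×31.58×0.8103) = 473700 mm³.
d_o = 77.95 mm.

d_o = 78.0 mm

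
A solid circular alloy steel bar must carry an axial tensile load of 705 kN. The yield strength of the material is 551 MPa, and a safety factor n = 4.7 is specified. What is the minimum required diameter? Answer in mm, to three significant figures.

d = 87.5 mm

Allowable stress σ_allow = 551/4.7 = 117.2 MPa.
Required area A = F/σ_allow = 705000/117.2 = 6014 mm².
A = πd²/4 → d = √(4A/π) = 87.50 mm.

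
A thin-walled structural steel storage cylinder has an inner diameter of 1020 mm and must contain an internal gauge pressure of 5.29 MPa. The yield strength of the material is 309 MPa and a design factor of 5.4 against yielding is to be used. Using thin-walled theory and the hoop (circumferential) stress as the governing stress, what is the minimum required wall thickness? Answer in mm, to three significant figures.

σ_allow = 309/5.4 = 57.22 MPa.
Hoop stress σ_h = pD/(2t), so t = pD/(2σ_allow) = 5.29×1020/(2×57.22) = 47.15 mm.

t = 47.1 mm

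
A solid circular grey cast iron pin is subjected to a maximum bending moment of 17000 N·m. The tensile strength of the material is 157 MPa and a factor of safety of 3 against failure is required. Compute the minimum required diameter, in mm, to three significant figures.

d = 149 mm

σ_allow = 157/3 = 52.33 MPa.
For a solid circular section σ = 32M/(πd³), so d³ = 32M/(π σ_allow) = 32×1.7000×10^7/(π×52.33) = 3.309×10^6 mm³.
d = 149.0 mm.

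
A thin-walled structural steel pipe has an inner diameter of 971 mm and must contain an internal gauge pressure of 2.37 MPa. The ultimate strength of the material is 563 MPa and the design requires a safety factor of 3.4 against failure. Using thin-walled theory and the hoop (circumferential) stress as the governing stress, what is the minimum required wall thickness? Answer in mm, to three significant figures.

σ_allow = 563/3.4 = 165.6 MPa.
Hoop stress σ_h = pD/(2t), so t = pD/(2σ_allow) = 2.37×971/(2×165.6) = 6.949 mm.

t = 6.95 mm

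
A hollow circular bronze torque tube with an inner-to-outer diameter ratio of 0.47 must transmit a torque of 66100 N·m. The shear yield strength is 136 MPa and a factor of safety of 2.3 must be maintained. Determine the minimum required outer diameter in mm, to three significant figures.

d_o = 182 mm

τ_allow = 136/2.3 = 59.13 MPa.
For a hollow shaft τ = 16T/[πd_o³(1−k⁴)] with k = 0.47, so 1−k⁴ = 0.9512.
d_o³ = 16T/[π τ_allow (1−k⁴)] = 16×6.6100×10^7/(π×59.13×0.9512) = 5.985×10^6 mm³.
d_o = 181.6 mm.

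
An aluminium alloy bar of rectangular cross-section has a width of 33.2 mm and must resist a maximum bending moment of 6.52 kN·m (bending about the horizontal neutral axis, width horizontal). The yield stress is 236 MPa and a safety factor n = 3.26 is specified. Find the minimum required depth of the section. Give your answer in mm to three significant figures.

h = 128 mm

σ_allow = 236/3.26 = 72.39 MPa.
For a rectangular section σ = 6M/(bh²), so h² = 6M/(b σ_allow) = 6×6520000/(33.2×72.39) = 16280 mm².
h = 127.6 mm.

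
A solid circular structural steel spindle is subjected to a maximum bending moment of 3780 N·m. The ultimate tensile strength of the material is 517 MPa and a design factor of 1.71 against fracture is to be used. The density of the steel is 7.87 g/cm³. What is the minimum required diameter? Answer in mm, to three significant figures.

d = 50.3 mm

σ_allow = 517/1.71 = 302.3 MPa.
For a solid circular section σ = 32M/(πd³), so d³ = 32M/(π σ_allow) = 32×3780000/(π×302.3) = 127300 mm³.
d = 50.31 mm.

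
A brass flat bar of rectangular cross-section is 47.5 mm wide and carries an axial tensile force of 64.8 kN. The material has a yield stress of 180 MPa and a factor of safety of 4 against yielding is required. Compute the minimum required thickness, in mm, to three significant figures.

σ_allow = 180/4 = 45.00 MPa.
Required area A = F/σ_allow = 64800/45.00 = 1440 mm².
t = A/w = 1440/47.5 = 30.32 mm.

t = 30.3 mm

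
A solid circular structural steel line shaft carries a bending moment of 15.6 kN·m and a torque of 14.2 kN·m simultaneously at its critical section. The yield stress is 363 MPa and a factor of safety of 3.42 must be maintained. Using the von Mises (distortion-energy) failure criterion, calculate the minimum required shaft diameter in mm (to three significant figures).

d = 124 mm

σ_allow = σ_y/n = 363/3.42 = 106.1 MPa.
For a solid shaft σ_b = 32M/(πd³) and τ = 16T/(πd³), so the von Mises stress is σ' = (16/πd³)·√(4M²+3T²).
√(4M²+3T²) = √(4×(1.560×10^7)² + 3×(1.420×10^7)²) = 3.973×10^7 N·mm.
d³ = 16×3.973×10^7/(π×106.1) = 1.906×10^6 mm³.
d = 124.0 mm.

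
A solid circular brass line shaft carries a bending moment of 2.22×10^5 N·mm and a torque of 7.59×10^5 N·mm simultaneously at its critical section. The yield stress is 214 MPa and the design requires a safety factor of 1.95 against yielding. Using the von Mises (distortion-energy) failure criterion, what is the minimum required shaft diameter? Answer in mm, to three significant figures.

σ_allow = σ_y/n = 214/1.95 = 109.7 MPa.
For a solid shaft σ_b = 32M/(πd³) and τ = 16T/(πd³), so the von Mises stress is σ' = (16/πd³)·√(4M²+3T²).
√(4M²+3T²) = √(4×(222000)² + 3×(759000)²) = 1.388×10^6 N·mm.
d³ = 16×1.388×10^6/(π×109.7) = 64390 mm³.
d = 40.08 mm.

d = 40.1 mm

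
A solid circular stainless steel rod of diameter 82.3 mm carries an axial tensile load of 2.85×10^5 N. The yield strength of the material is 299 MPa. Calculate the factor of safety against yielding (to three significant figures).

A = πd²/4 = 5320 mm².
σ = F/A = 285000/5320 = 53.57 MPa.
n = 299/53.57 = 5.581.

n = 5.58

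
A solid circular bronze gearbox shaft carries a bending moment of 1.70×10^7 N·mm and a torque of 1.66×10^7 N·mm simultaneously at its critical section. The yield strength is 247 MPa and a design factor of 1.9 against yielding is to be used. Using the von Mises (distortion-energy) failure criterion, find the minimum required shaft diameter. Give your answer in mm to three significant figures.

σ_allow = σ_y/n = 247/1.9 = 130.0 MPa.
For a solid shaft σ_b = 32M/(πd³) and τ = 16T/(πd³), so the von Mises stress is σ' = (16/πd³)·√(4M²+3T²).
√(4M²+3T²) = √(4×(1.700×10^7)² + 3×(1.660×10^7)²) = 4.453×10^7 N·mm.
d³ = 16×4.453×10^7/(π×130.0) = 1.744×10^6 mm³.
d = 120.4 mm.

d = 120 mm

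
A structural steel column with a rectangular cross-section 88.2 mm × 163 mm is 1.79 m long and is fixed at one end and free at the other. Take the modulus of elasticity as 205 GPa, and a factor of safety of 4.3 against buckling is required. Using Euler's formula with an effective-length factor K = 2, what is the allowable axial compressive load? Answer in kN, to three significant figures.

Buckling occurs about the weak axis: I_min = h·b³/12 = 163×88.2³/12 = 9.320×10^6 mm⁴ (b = 88.2 mm is the smaller dimension).
Effective length L_e = KL = 2×1.79 m = 3580 mm.
Euler critical load P_cr = π²EI/L_e² = π²×205000×9.320×10^6/3580² = 1.471×10^6 N.
P_allow = P_cr/n = 1.471×10^6/4.3 = 342200 N.

P_allow = 342 kN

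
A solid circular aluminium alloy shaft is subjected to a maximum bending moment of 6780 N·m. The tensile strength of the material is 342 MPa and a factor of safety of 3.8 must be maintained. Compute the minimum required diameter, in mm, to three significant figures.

d = 91.6 mm

σ_allow = 342/3.8 = 90.00 MPa.
For a solid circular section σ = 32M/(πd³), so d³ = 32M/(π σ_allow) = 32×6780000/(π×90.00) = 767300 mm³.
d = 91.55 mm.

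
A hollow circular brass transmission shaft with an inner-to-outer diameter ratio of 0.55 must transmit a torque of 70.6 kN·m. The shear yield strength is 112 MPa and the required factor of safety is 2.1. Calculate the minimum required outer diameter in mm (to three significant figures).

τ_allow = 112/2.1 = 53.33 MPa.
For a hollow shaft τ = 16T/[πd_o³(1−k⁴)] with k = 0.55, so 1−k⁴ = 0.9085.
d_o³ = 16T/[π τ_allow (1−k⁴)] = 16×7.0600×10^7/(π×53.33×0.9085) = 7.421×10^6 mm³.
d_o = 195.1 mm.

d_o = 195 mm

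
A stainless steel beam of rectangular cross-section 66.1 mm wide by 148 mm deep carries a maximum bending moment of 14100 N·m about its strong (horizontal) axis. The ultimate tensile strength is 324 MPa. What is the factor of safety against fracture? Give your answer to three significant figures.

Section modulus S = bh²/6 = 66.1×148²/6 = 241300 mm³.
σ = M/S = 1.4100×10^7/241300 = 58.43 MPa.
n = 324/58.43 = 5.545.

n = 5.54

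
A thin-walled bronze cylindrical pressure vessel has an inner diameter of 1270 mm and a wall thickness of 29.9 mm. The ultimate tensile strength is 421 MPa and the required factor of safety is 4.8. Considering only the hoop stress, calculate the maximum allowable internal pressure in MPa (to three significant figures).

p_allow = 4.13 MPa

σ_allow = 421/4.8 = 87.71 MPa.
σ_h = pD/(2t) → p_allow = 2σ_allow t/D = 2×87.71×29.9/1270 = 4.130 MPa.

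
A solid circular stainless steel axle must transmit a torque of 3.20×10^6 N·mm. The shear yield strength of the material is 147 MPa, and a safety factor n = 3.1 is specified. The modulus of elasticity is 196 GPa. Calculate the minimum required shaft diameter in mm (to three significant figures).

d = 70.0 mm

Allowable shear stress τ_allow = 147/3.1 = 47.42 MPa.
For a solid shaft τ = 16T/(πd³), so d³ = 16T/(π τ_allow) = 16×3200000/(π×47.42) = 343700 mm³.
d = (343700)^(1/3) = 70.05 mm.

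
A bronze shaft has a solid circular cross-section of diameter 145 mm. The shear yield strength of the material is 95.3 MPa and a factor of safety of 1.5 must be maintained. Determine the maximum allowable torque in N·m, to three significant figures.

τ_allow = 95.3/1.5 = 63.53 MPa.
For a solid shaft T_allow = τ_allow·πd³/16; πd³/16 = π×145³/16 = 598600 mm³.
T_allow = 63.53×598600 = 3.803×10^7 N·mm = 38030 N·m.

T_allow = 38000 N·m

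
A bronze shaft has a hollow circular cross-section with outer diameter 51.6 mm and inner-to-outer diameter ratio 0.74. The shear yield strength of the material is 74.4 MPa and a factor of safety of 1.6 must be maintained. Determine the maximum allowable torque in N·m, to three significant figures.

τ_allow = 74.4/1.6 = 46.50 MPa.
For a hollow shaft T_allow = τ_allow·πd_o³(1−k⁴)/16 with 1−k⁴ = 0.7001, so πd_o³(1−k⁴)/16 = 18890 mm³.
T_allow = 46.50×18890 = 878200 N·mm = 878.2 N·m.

T_allow = 878 N·m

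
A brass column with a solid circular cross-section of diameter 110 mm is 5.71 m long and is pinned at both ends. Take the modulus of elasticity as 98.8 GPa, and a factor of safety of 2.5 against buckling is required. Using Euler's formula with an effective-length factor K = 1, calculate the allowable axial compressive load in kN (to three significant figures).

I = πd⁴/64 = π×110⁴/64 = 7.187×10^6 mm⁴.
Effective length L_e = KL = 1×5.71 m = 5710 mm.
Euler critical load P_cr = π²EI/L_e² = π²×98800×7.187×10^6/5710² = 214900 N.
P_allow = P_cr/n = 214900/2.5 = 85980 N.

P_allow = 86.0 kN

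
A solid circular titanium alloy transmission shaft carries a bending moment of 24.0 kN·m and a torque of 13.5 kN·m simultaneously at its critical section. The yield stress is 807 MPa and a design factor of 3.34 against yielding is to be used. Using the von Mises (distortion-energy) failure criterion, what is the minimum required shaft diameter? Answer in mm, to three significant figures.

d = 104 mm

σ_allow = σ_y/n = 807/3.34 = 241.6 MPa.
For a solid shaft σ_b = 32M/(πd³) and τ = 16T/(πd³), so the von Mises stress is σ' = (16/πd³)·√(4M²+3T²).
√(4M²+3T²) = √(4×(2.400×10^7)² + 3×(1.350×10^7)²) = 5.339×10^7 N·mm.
d³ = 16×5.339×10^7/(π×241.6) = 1.125×10^6 mm³.
d = 104.0 mm.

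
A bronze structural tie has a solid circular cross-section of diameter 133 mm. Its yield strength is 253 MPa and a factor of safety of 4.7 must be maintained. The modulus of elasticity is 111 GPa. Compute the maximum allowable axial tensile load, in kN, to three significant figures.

F_allow = 748 kN

σ_allow = 253/4.7 = 53.83 MPa.
A = πd²/4 = π×133²/4 = 13890 mm².
F_allow = σ_allow × A = 53.83×13890 = 747900 N.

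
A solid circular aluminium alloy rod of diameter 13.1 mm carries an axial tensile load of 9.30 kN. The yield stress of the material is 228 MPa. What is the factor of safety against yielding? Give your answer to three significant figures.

A = πd²/4 = 134.8 mm².
σ = F/A = 9300.0/134.8 = 69.00 MPa.
n = 228/69.00 = 3.304.

n = 3.30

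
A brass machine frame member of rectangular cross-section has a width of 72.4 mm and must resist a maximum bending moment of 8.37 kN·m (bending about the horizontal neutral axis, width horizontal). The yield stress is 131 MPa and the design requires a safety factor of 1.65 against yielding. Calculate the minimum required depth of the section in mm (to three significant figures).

h = 93.5 mm

σ_allow = 131/1.65 = 79.39 MPa.
For a rectangular section σ = 6M/(bh²), so h² = 6M/(b σ_allow) = 6×8370000/(72.4×79.39) = 8737 mm².
h = 93.47 mm.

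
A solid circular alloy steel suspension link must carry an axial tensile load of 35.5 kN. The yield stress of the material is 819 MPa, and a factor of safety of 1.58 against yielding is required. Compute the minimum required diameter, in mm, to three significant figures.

d = 9.34 mm

Allowable stress σ_allow = 819/1.58 = 518.4 MPa.
Required area A = F/σ_allow = 35500/518.4 = 68.49 mm².
A = πd²/4 → d = √(4A/π) = 9.338 mm.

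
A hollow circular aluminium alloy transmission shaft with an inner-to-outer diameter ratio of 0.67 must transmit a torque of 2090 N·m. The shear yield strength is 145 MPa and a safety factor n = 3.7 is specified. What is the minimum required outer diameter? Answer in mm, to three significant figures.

τ_allow = 145/3.7 = 39.19 MPa.
For a hollow shaft τ = 16T/[πd_o³(1−k⁴)] with k = 0.67, so 1−k⁴ = 0.7985.
d_o³ = 16T/[π τ_allow (1−k⁴)] = 16×2090000/(π×39.19×0.7985) = 340200 mm³.
d_o = 69.81 mm.

d_o = 69.8 mm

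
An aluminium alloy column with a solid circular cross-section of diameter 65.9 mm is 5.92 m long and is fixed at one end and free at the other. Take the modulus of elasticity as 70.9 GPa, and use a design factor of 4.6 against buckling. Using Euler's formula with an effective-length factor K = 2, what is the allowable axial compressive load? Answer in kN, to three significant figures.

P_allow = 1.00 kN

I = πd⁴/64 = π×65.9⁴/64 = 925800 mm⁴.
Effective length L_e = KL = 2×5.92 m = 11840 mm.
Euler critical load P_cr = π²EI/L_e² = π²×70900×925800/11840² = 4621 N.
P_allow = P_cr/n = 4621/4.6 = 1005 N.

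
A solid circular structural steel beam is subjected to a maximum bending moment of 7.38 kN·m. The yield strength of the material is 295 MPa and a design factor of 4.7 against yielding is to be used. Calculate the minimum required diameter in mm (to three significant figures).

σ_allow = 295/4.7 = 62.77 MPa.
For a solid circular section σ = 32M/(πd³), so d³ = 32M/(π σ_allow) = 32×7380000/(π×62.77) = 1.198×10^6 mm³.
d = 106.2 mm.

d = 106 mm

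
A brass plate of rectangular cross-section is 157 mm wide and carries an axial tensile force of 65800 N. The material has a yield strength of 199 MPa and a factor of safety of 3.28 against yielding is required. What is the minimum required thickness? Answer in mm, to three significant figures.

t = 6.91 mm

σ_allow = 199/3.28 = 60.67 MPa.
Required area A = F/σ_allow = 65800/60.67 = 1085 mm².
t = A/w = 1085/157 = 6.908 mm.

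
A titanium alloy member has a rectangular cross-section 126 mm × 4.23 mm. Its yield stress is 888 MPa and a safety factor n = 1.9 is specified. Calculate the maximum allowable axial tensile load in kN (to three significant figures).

σ_allow = 888/1.9 = 467.4 MPa.
A = 126×4.23 = 533.0 mm².
F_allow = σ_allow × A = 467.4×533.0 = 249100 N.

F_allow = 249 kN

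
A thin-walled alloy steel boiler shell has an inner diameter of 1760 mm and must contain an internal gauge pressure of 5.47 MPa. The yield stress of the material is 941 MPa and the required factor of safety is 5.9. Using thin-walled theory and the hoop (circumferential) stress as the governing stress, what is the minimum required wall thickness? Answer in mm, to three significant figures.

t = 30.2 mm

σ_allow = 941/5.9 = 159.5 MPa.
Hoop stress σ_h = pD/(2t), so t = pD/(2σ_allow) = 5.47×1760/(2×159.5) = 30.18 mm.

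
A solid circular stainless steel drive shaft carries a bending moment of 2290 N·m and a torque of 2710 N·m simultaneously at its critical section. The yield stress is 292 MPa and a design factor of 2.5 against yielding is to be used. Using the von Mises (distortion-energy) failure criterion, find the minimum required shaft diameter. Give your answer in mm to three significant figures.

d = 65.9 mm

σ_allow = σ_y/n = 292/2.5 = 116.8 MPa.
For a solid shaft σ_b = 32M/(πd³) and τ = 16T/(πd³), so the von Mises stress is σ' = (16/πd³)·√(4M²+3T²).
√(4M²+3T²) = √(4×(2.290×10^6)² + 3×(2.710×10^6)²) = 6.558×10^6 N·mm.
d³ = 16×6.558×10^6/(π×116.8) = 286000 mm³.
d = 65.88 mm.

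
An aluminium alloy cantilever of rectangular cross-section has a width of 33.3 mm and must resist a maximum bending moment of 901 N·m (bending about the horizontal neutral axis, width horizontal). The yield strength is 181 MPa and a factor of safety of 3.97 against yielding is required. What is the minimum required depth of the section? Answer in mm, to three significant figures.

σ_allow = 181/3.97 = 45.59 MPa.
For a rectangular section σ = 6M/(bh²), so h² = 6M/(b σ_allow) = 6×901000/(33.3×45.59) = 3561 mm².
h = 59.67 mm.

h = 59.7 mm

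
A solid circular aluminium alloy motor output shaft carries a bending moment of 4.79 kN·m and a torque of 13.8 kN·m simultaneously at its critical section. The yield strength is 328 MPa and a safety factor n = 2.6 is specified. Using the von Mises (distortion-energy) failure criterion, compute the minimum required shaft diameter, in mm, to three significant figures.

σ_allow = σ_y/n = 328/2.6 = 126.2 MPa.
For a solid shaft σ_b = 32M/(πd³) and τ = 16T/(πd³), so the von Mises stress is σ' = (16/πd³)·√(4M²+3T²).
√(4M²+3T²) = √(4×(4.790×10^6)² + 3×(1.380×10^7)²) = 2.575×10^7 N·mm.
d³ = 16×2.575×10^7/(π×126.2) = 1.040×10^6 mm³.
d = 101.3 mm.

d = 101 mm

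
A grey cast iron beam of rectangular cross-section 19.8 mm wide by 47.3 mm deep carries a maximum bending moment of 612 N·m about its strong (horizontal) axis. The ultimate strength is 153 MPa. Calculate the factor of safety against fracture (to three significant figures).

n = 1.85

Section modulus S = bh²/6 = 19.8×47.3²/6 = 7383 mm³.
σ = M/S = 612000/7383 = 82.89 MPa.
n = 153/82.89 = 1.846.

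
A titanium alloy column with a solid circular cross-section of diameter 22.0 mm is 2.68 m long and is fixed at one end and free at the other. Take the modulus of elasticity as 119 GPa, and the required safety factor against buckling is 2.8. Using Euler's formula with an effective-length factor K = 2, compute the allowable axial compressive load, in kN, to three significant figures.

P_allow = 0.168 kN

I = πd⁴/64 = π×22.0⁴/64 = 11500 mm⁴.
Effective length L_e = KL = 2×2.68 m = 5360 mm.
Euler critical load P_cr = π²EI/L_e² = π²×119000×11500/5360² = 470.1 N.
P_allow = P_cr/n = 470.1/2.8 = 167.9 N.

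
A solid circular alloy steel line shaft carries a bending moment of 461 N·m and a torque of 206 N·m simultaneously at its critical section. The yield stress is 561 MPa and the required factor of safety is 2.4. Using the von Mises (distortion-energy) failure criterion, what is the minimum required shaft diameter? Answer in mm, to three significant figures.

d = 27.8 mm

σ_allow = σ_y/n = 561/2.4 = 233.8 MPa.
For a solid shaft σ_b = 32M/(πd³) and τ = 16T/(πd³), so the von Mises stress is σ' = (16/πd³)·√(4M²+3T²).
√(4M²+3T²) = √(4×(461000)² + 3×(206000)²) = 988600 N·mm.
d³ = 16×988600/(π×233.8) = 21540 mm³.
d = 27.82 mm.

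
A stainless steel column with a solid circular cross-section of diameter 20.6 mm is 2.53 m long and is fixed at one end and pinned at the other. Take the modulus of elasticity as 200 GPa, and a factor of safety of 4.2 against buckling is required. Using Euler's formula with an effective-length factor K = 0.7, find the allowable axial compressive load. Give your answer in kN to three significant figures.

I = πd⁴/64 = π×20.6⁴/64 = 8840 mm⁴.
Effective length L_e = KL = 0.7×2.53 m = 1771 mm.
Euler critical load P_cr = π²EI/L_e² = π²×200000×8840/1771² = 5563 N.
P_allow = P_cr/n = 5563/4.2 = 1325 N.

P_allow = 1.32 kN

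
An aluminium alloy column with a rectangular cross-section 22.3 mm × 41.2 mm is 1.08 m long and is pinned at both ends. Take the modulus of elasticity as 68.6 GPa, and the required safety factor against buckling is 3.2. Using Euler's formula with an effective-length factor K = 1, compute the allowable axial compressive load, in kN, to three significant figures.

Buckling occurs about the weak axis: I_min = h·b³/12 = 41.2×22.3³/12 = 38070 mm⁴ (b = 22.3 mm is the smaller dimension).
Effective length L_e = KL = 1×1.08 m = 1080 mm.
Euler critical load P_cr = π²EI/L_e² = π²×68600×38070/1080² = 22100 N.
P_allow = P_cr/n = 22100/3.2 = 6906 N.

P_allow = 6.91 kN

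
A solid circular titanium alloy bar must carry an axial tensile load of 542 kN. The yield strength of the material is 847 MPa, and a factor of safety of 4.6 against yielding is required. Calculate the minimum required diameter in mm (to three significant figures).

d = 61.2 mm

Allowable stress σ_allow = 847/4.6 = 184.1 MPa.
Required area A = F/σ_allow = 542000/184.1 = 2944 mm².
A = πd²/4 → d = √(4A/π) = 61.22 mm.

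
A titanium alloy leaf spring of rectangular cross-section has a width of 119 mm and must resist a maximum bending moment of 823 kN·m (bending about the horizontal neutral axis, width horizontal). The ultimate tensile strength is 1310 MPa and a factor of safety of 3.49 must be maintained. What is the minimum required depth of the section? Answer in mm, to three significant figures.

σ_allow = 1310/3.49 = 375.4 MPa.
For a rectangular section σ = 6M/(bh²), so h² = 6M/(b σ_allow) = 6×8.2300×10^8/(119×375.4) = 110500 mm².
h = 332.5 mm.

h = 332 mm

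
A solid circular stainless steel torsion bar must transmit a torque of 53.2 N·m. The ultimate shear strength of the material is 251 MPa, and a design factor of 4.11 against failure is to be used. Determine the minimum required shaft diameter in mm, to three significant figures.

d = 16.4 mm

Allowable shear stress τ_allow = 251/4.11 = 61.07 MPa.
For a solid shaft τ = 16T/(πd³), so d³ = 16T/(π τ_allow) = 16×53200/(π×61.07) = 4437 mm³.
d = (4437)^(1/3) = 16.43 mm.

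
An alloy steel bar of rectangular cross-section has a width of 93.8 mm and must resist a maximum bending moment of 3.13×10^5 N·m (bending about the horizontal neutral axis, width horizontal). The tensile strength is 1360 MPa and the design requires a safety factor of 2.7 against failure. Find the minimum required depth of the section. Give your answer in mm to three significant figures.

σ_allow = 1360/2.7 = 503.7 MPa.
For a rectangular section σ = 6M/(bh²), so h² = 6M/(b σ_allow) = 6×3.1300×10^8/(93.8×503.7) = 39750 mm².
h = 199.4 mm.

h = 199 mm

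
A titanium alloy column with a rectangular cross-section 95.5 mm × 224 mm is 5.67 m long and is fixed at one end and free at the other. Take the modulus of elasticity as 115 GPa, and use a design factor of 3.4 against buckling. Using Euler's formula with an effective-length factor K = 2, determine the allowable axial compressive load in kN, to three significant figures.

Buckling occurs about the weak axis: I_min = h·b³/12 = 224×95.5³/12 = 1.626×10^7 mm⁴ (b = 95.5 mm is the smaller dimension).
Effective length L_e = KL = 2×5.67 m = 11340 mm.
Euler critical load P_cr = π²EI/L_e² = π²×115000×1.626×10^7/11340² = 143500 N.
P_allow = P_cr/n = 143500/3.4 = 42210 N.

P_allow = 42.2 kN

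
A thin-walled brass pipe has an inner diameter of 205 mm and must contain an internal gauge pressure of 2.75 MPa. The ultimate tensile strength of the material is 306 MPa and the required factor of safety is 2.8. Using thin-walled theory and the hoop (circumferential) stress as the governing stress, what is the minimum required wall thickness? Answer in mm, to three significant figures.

t = 2.58 mm

σ_allow = 306/2.8 = 109.3 MPa.
Hoop stress σ_h = pD/(2t), so t = pD/(2σ_allow) = 2.75×205/(2×109.3) = 2.579 mm.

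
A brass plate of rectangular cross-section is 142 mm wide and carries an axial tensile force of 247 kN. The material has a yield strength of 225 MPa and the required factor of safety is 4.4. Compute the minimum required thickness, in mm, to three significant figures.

t = 34.0 mm

σ_allow = 225/4.4 = 51.14 MPa.
Required area A = F/σ_allow = 247000/51.14 = 4830 mm².
t = A/w = 4830/142 = 34.02 mm.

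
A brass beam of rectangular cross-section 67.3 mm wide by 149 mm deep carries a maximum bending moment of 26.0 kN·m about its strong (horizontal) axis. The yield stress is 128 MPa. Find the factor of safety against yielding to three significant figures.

Section modulus S = bh²/6 = 67.3×149²/6 = 249000 mm³.
σ = M/S = 2.6000×10^7/249000 = 104.4 MPa.
n = 128/104.4 = 1.226.

n = 1.23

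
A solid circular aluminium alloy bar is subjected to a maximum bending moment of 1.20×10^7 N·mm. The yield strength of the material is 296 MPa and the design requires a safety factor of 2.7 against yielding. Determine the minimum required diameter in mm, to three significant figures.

d = 104 mm

σ_allow = 296/2.7 = 109.6 MPa.
For a solid circular section σ = 32M/(πd³), so d³ = 32M/(π σ_allow) = 32×1.2000×10^7/(π×109.6) = 1.115×10^6 mm³.
d = 103.7 mm.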